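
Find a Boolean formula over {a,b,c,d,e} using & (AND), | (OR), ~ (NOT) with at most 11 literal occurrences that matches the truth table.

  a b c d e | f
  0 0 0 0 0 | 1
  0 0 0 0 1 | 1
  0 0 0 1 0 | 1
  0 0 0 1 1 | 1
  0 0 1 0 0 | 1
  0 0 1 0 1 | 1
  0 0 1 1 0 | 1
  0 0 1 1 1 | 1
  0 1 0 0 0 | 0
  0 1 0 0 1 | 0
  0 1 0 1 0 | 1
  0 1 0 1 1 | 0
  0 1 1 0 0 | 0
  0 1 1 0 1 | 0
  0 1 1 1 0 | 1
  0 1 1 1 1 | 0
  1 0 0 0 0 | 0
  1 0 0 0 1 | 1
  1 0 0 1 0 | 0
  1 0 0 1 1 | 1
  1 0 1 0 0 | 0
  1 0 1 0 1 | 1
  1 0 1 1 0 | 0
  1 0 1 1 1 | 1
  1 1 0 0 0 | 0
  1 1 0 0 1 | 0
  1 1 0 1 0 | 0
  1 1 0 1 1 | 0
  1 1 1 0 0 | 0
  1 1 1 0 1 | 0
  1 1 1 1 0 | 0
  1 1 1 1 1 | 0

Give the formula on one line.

  ~b = 11111111000000001111111100000000
  ~d = 11001100110011001100110011001100
  ~e = 10101010101010101010101010101010
  (~d | ~e) = 11101110111011101110111011101110
  ((~d | ~e) | a) = 11101110111011101111111111111111
  (d & ((~d | ~e) | a)) = 00100010001000100011001100110011
  (~b | (d & ((~d | ~e) | a))) = 11111111001000101111111100110011
  ~a = 11111111111111110000000000000000
  (~b & e) = 01010101000000000101010100000000
  (~a | (~b & e)) = 11111111111111110101010100000000
  ((~b | (d & ((~d | ~e) | a))) & (~a | (~b & e))) = 11111111001000100101010100000000

((~b | (d & ((~d | ~e) | a))) & (~a | (~b & e)))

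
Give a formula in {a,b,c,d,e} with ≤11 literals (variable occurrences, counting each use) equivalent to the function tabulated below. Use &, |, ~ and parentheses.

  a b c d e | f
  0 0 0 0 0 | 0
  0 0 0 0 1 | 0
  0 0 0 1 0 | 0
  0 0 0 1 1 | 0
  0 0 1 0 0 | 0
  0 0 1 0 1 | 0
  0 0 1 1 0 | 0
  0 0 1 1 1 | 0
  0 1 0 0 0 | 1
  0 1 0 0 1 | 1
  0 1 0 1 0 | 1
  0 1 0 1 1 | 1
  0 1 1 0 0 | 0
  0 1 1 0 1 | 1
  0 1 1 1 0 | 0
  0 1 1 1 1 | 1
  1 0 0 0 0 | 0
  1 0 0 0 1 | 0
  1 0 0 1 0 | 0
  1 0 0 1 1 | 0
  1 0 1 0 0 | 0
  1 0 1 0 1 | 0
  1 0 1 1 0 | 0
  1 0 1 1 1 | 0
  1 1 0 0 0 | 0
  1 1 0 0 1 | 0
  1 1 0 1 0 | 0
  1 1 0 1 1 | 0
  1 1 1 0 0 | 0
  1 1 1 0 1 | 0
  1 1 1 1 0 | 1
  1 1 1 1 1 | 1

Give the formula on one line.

(((d | ~c) & (c & (a & b))) | ((~a & (e | ~c)) & b))

  ~c = 11110000111100001111000011110000
  (d | ~c) = 11110011111100111111001111110011
  (a & b) = 00000000000000000000000011111111
  (c & (a & b)) = 00000000000000000000000000001111
  ((d | ~c) & (c & (a & b))) = 00000000000000000000000000000011
  ~a = 11111111111111110000000000000000
  (e | ~c) = 11110101111101011111010111110101
  (~a & (e | ~c)) = 11110101111101010000000000000000
  ((~a & (e | ~c)) & b) = 00000000111101010000000000000000
  (((d | ~c) & (c & (a & b))) | ((~a & (e | ~c)) & b)) = 00000000111101010000000000000011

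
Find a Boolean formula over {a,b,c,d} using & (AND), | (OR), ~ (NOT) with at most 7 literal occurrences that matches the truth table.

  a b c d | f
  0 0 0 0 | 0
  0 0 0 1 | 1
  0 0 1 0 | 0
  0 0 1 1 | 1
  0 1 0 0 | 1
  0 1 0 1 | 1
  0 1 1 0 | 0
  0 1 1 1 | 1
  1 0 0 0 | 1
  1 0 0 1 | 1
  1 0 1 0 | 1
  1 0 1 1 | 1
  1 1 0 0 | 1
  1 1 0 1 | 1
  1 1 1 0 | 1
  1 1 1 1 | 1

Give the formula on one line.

((d | (~c & b)) | a)

  ~c = 1100110011001100
  (~c & b) = 0000110000001100
  (d | (~c & b)) = 0101110101011101
  ((d | (~c & b)) | a) = 0101110111111111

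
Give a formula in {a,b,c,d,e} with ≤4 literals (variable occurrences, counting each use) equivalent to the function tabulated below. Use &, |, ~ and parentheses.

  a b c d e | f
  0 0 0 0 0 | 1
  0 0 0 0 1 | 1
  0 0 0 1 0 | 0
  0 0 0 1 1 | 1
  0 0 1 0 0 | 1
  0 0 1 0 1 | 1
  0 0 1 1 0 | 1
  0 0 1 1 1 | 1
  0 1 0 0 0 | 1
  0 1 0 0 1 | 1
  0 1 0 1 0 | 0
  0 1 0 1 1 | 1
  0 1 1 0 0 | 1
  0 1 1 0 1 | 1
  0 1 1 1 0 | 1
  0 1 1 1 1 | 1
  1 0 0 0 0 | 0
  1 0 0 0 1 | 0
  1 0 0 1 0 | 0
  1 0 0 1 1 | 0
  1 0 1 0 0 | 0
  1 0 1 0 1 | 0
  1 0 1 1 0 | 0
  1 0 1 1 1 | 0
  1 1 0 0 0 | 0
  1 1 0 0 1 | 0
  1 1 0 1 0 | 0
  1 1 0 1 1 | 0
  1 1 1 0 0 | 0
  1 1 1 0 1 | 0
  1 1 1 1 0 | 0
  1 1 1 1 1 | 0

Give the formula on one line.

(~a & ((e | ~d) | c))

  ~a = 11111111111111110000000000000000
  ~d = 11001100110011001100110011001100
  (e | ~d) = 11011101110111011101110111011101
  ((e | ~d) | c) = 11011111110111111101111111011111
  (~a & ((e | ~d) | c)) = 11011111110111110000000000000000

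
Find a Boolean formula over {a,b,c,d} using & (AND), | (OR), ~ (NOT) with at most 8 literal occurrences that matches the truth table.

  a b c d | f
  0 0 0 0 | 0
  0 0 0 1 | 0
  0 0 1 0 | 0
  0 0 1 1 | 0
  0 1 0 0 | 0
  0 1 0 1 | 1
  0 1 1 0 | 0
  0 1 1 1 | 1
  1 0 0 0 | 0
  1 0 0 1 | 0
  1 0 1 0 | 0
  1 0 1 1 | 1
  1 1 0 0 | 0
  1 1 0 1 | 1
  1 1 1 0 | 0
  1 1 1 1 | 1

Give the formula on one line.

((d & b) | (a & (d & c)))

  (d & b) = 0000010100000101
  (d & c) = 0001000100010001
  (a & (d & c)) = 0000000000010001
  ((d & b) | (a & (d & c))) = 0000010100010101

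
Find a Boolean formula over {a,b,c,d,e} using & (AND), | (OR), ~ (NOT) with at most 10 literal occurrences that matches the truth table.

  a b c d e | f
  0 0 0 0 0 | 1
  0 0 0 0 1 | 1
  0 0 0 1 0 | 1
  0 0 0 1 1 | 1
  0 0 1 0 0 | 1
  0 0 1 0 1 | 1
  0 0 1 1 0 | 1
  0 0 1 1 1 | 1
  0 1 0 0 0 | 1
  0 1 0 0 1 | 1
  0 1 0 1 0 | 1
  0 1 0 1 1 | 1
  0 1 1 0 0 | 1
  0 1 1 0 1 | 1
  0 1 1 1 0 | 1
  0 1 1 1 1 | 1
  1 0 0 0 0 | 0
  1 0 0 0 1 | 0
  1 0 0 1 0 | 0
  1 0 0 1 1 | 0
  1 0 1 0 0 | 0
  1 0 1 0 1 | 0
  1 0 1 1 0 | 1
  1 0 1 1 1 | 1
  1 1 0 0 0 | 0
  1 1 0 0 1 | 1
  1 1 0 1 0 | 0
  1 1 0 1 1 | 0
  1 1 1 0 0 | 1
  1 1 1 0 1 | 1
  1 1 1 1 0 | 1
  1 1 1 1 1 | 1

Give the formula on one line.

  ~d = 11001100110011001100110011001100
  ~a = 11111111111111110000000000000000
  (e | ~a) = 11111111111111110101010101010101
  (~d & (e | ~a)) = 11001100110011000100010001000100
  (c | (~d & (e | ~a))) = 11001111110011110100111101001111
  ((c | (~d & (e | ~a))) | ~a) = 11111111111111110100111101001111
  (~a | d) = 11111111111111110011001100110011
  ((~a | d) | b) = 11111111111111110011001111111111
  (((c | (~d & (e | ~a))) | ~a) & ((~a | d) | b)) = 11111111111111110000001101001111

(((c | (~d & (e | ~a))) | ~a) & ((~a | d) | b))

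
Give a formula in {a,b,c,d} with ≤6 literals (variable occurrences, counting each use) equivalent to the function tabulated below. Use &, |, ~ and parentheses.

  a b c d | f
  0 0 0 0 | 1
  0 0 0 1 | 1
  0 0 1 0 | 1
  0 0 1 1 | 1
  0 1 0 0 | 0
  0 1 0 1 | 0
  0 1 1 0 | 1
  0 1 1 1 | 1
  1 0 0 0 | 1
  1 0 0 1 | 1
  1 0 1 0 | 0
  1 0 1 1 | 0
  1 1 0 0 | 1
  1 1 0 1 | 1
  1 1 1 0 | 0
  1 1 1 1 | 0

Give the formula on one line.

((~a | ~c) & ((a | ~b) | c))

  ~a = 1111111100000000
  ~c = 1100110011001100
  (~a | ~c) = 1111111111001100
  ~b = 1111000011110000
  (a | ~b) = 1111000011111111
  ((a | ~b) | c) = 1111001111111111
  ((~a | ~c) & ((a | ~b) | c)) = 1111001111001100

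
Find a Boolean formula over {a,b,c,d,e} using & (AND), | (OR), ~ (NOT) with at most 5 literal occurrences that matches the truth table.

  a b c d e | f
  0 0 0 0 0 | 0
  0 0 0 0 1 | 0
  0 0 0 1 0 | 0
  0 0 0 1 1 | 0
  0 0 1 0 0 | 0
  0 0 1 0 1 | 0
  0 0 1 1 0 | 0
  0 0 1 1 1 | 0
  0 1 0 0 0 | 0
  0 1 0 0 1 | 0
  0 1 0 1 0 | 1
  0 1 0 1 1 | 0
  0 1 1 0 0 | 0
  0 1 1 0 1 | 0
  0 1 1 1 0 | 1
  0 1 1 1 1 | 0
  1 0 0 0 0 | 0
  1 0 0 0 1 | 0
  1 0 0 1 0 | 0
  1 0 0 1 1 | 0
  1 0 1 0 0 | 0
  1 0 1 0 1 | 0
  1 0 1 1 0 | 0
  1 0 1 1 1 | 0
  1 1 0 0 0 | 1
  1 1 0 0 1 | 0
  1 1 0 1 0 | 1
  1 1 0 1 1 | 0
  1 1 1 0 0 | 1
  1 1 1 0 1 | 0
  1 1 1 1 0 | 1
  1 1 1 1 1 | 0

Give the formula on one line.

((b & (~e | ~b)) & (a | d))

  ~e = 10101010101010101010101010101010
  ~b = 11111111000000001111111100000000
  (~e | ~b) = 11111111101010101111111110101010
  (b & (~e | ~b)) = 00000000101010100000000010101010
  (a | d) = 00110011001100111111111111111111
  ((b & (~e | ~b)) & (a | d)) = 00000000001000100000000010101010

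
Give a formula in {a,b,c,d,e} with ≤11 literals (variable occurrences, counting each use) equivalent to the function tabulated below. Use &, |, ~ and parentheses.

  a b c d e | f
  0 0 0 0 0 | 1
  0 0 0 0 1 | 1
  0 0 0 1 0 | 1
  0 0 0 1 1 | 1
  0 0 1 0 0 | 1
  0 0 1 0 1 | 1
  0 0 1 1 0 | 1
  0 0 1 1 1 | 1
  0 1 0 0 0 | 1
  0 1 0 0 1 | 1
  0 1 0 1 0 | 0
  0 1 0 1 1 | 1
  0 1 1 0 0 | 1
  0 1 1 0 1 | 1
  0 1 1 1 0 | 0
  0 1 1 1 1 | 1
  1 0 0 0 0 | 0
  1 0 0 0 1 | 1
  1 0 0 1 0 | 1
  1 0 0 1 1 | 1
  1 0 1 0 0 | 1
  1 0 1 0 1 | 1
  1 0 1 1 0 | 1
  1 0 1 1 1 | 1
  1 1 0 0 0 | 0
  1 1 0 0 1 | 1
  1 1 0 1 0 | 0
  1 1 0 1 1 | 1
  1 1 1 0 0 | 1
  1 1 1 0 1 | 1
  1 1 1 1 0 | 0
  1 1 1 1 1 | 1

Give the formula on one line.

(e | ((~b & d) | (((~d | e) | ~b) & (c | ~a))))

  ~b = 11111111000000001111111100000000
  (~b & d) = 00110011000000000011001100000000
  ~d = 11001100110011001100110011001100
  (~d | e) = 11011101110111011101110111011101
  ((~d | e) | ~b) = 11111111110111011111111111011101
  ~a = 11111111111111110000000000000000
  (c | ~a) = 11111111111111110000111100001111
  (((~d | e) | ~b) & (c | ~a)) = 11111111110111010000111100001101
  ((~b & d) | (((~d | e) | ~b) & (c | ~a))) = 11111111110111010011111100001101
  (e | ((~b & d) | (((~d | e) | ~b) & (c | ~a)))) = 11111111110111010111111101011101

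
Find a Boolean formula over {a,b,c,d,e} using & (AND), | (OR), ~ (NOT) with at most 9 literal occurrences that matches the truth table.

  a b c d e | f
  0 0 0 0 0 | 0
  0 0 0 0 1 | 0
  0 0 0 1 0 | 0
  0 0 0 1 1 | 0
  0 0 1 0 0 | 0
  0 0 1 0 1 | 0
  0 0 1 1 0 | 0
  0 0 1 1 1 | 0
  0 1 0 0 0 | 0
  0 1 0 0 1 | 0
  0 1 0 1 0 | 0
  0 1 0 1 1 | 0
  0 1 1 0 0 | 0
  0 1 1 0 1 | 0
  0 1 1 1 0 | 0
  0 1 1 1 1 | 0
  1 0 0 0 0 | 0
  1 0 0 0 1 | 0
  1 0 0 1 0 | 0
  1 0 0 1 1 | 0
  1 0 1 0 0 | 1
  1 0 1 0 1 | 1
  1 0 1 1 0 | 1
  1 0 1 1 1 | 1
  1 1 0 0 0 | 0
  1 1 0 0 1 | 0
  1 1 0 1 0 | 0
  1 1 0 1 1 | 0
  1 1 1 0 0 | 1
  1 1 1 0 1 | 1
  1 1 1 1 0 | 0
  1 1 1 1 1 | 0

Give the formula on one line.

(((~c & (~e | a)) | a) & ((~b | ~d) & c))

  ~c = 11110000111100001111000011110000
  ~e = 10101010101010101010101010101010
  (~e | a) = 10101010101010101111111111111111
  (~c & (~e | a)) = 10100000101000001111000011110000
  ((~c & (~e | a)) | a) = 10100000101000001111111111111111
  ~b = 11111111000000001111111100000000
  ~d = 11001100110011001100110011001100
  (~b | ~d) = 11111111110011001111111111001100
  ((~b | ~d) & c) = 00001111000011000000111100001100
  (((~c & (~e | a)) | a) & ((~b | ~d) & c)) = 00000000000000000000111100001100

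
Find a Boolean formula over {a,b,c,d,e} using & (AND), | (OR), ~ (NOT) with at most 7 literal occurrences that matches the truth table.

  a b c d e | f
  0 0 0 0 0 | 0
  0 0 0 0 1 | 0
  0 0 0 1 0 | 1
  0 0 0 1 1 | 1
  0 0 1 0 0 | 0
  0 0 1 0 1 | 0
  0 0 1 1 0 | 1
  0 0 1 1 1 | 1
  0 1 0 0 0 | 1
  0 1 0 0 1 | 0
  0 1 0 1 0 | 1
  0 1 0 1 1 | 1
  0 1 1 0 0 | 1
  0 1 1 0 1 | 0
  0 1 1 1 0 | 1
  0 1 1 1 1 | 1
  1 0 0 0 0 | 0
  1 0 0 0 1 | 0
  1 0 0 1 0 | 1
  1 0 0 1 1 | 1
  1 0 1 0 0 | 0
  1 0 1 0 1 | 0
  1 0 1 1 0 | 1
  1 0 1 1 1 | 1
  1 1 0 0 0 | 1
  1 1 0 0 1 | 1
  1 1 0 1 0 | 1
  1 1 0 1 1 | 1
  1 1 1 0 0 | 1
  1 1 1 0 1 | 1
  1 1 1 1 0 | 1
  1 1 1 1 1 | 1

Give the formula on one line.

  ~b = 11111111000000001111111100000000
  ~e = 10101010101010101010101010101010
  (~e | a) = 10101010101010101111111111111111
  (d | (~e | a)) = 10111011101110111111111111111111
  (~b | (d | (~e | a))) = 11111111101110111111111111111111
  (b | d) = 00110011111111110011001111111111
  ((~b | (d | (~e | a))) & (b | d)) = 00110011101110110011001111111111

((~b | (d | (~e | a))) & (b | d))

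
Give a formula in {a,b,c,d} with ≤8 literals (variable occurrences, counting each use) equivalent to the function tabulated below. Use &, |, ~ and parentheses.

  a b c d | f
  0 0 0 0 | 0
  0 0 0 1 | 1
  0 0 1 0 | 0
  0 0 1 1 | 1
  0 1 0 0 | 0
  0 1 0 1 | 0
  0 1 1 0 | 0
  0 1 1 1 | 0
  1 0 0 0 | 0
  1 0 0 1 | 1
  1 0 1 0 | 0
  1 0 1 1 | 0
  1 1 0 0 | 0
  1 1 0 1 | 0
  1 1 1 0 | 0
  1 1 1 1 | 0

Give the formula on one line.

  ~a = 1111111100000000
  ~b = 1111000011110000
  (~a & ~b) = 1111000000000000
  ~c = 1100110011001100
  (~c & a) = 0000000011001100
  ((~a & ~b) | (~c & a)) = 1111000011001100
  (d & ~b) = 0101000001010000
  (((~a & ~b) | (~c & a)) & (d & ~b)) = 0101000001000000

(((~a & ~b) | (~c & a)) & (d & ~b))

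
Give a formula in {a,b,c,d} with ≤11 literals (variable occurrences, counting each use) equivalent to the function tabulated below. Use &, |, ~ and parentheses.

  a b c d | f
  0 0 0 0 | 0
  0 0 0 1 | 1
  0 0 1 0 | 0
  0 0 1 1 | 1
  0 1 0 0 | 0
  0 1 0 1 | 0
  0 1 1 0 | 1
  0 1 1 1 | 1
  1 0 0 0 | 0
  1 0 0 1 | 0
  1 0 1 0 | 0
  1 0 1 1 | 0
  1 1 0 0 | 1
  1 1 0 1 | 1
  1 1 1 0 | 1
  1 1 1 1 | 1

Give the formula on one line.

(((~b & ~a) | (c | (~c & a))) & ((b | d) & (~a | b)))

  ~b = 1111000011110000
  ~a = 1111111100000000
  (~b & ~a) = 1111000000000000
  ~c = 1100110011001100
  (~c & a) = 0000000011001100
  (c | (~c & a)) = 0011001111111111
  ((~b & ~a) | (c | (~c & a))) = 1111001111111111
  (b | d) = 0101111101011111
  (~a | b) = 1111111100001111
  ((b | d) & (~a | b)) = 0101111100001111
  (((~b & ~a) | (c | (~c & a))) & ((b | d) & (~a | b))) = 0101001100001111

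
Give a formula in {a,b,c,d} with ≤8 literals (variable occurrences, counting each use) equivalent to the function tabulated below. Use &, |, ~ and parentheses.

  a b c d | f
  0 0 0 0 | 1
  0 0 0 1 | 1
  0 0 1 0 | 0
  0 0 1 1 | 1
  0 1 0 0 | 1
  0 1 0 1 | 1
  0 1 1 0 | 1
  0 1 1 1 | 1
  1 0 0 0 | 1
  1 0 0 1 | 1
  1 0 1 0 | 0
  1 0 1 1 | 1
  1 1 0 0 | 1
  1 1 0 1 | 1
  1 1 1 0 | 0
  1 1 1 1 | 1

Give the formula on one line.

((~a & (d | b)) | (~c | d))

  ~a = 1111111100000000
  (d | b) = 0101111101011111
  (~a & (d | b)) = 0101111100000000
  ~c = 1100110011001100
  (~c | d) = 1101110111011101
  ((~a & (d | b)) | (~c | d)) = 1101111111011101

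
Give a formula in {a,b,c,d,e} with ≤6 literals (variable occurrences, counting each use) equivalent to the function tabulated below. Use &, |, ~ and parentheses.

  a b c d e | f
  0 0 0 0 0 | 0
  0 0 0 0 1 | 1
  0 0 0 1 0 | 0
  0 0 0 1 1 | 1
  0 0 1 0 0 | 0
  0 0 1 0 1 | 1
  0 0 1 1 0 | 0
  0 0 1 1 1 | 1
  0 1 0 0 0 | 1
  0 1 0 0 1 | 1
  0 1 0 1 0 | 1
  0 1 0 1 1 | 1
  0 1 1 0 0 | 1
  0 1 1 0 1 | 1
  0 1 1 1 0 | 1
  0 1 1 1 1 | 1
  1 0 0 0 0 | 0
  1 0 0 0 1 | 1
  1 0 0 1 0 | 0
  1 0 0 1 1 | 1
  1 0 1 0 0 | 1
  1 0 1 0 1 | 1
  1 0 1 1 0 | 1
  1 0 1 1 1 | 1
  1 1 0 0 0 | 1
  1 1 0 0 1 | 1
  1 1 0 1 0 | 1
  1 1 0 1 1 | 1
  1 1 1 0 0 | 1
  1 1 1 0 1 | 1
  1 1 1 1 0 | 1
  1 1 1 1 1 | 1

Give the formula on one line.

  ~e = 10101010101010101010101010101010
  (c & ~e) = 00001010000010100000101000001010
  ((c & ~e) & a) = 00000000000000000000101000001010
  (e | b) = 01010101111111110101010111111111
  (((c & ~e) & a) | (e | b)) = 01010101111111110101111111111111

(((c & ~e) & a) | (e | b))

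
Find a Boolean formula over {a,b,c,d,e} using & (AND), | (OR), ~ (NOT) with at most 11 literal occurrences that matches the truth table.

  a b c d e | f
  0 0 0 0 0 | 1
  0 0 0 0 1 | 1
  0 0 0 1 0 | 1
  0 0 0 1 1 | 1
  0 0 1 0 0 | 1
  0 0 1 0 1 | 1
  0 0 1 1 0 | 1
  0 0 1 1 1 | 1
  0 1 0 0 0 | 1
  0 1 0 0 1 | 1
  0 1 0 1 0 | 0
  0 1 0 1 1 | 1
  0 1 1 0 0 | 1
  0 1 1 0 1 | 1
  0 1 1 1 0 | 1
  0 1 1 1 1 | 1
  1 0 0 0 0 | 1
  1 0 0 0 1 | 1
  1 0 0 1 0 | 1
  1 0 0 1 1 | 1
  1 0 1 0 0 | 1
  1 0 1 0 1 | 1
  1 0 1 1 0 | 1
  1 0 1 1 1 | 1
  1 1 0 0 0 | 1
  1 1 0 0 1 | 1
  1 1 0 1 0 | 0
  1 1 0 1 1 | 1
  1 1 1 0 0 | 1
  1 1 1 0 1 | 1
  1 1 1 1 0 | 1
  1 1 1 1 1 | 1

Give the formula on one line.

(((c | ~b) | (~b | e)) | (~d & (~a | ((b | e) | c))))

  ~b = 11111111000000001111111100000000
  (c | ~b) = 11111111000011111111111100001111
  (~b | e) = 11111111010101011111111101010101
  ((c | ~b) | (~b | e)) = 11111111010111111111111101011111
  ~d = 11001100110011001100110011001100
  ~a = 11111111111111110000000000000000
  (b | e) = 01010101111111110101010111111111
  ((b | e) | c) = 01011111111111110101111111111111
  (~a | ((b | e) | c)) = 11111111111111110101111111111111
  (~d & (~a | ((b | e) | c))) = 11001100110011000100110011001100
  (((c | ~b) | (~b | e)) | (~d & (~a | ((b | e) | c)))) = 11111111110111111111111111011111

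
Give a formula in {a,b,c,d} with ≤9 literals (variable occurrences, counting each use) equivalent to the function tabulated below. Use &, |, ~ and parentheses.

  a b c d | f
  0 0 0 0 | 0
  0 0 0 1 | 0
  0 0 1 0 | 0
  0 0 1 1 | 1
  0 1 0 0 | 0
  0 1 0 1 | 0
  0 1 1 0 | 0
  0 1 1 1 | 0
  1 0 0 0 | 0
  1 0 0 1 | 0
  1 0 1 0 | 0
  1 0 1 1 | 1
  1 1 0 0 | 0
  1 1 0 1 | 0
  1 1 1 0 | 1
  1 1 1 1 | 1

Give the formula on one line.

(((c & d) & ~b) | ((a | ~b) & (c & (b | ~c))))

  (c & d) = 0001000100010001
  ~b = 1111000011110000
  ((c & d) & ~b) = 0001000000010000
  (a | ~b) = 1111000011111111
  ~c = 1100110011001100
  (b | ~c) = 1100111111001111
  (c & (b | ~c)) = 0000001100000011
  ((a | ~b) & (c & (b | ~c))) = 0000000000000011
  (((c & d) & ~b) | ((a | ~b) & (c & (b | ~c)))) = 0001000000010011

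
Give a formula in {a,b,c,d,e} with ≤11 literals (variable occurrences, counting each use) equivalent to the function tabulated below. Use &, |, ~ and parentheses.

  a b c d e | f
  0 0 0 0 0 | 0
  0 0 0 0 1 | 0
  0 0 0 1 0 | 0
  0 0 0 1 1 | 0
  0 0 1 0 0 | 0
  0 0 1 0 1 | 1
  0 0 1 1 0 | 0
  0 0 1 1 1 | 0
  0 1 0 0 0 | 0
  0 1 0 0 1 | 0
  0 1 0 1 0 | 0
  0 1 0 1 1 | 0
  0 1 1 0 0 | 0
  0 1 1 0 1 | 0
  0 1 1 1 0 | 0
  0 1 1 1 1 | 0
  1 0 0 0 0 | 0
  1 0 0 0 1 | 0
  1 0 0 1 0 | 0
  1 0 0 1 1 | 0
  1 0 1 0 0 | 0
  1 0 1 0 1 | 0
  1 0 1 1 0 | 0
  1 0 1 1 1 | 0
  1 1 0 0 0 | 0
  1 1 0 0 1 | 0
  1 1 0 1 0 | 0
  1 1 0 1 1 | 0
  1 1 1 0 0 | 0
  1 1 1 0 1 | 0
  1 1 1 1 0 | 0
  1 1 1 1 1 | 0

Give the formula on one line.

  ~c = 11110000111100001111000011110000
  (b | ~c) = 11110000111111111111000011111111
  ~a = 11111111111111110000000000000000
  ((b | ~c) | ~a) = 11111111111111111111000011111111
  (c | e) = 01011111010111110101111101011111
  ~b = 11111111000000001111111100000000
  ((c | e) & ~b) = 01011111000000000101111100000000
  (((b | ~c) | ~a) & ((c | e) & ~b)) = 01011111000000000101000000000000
  ~d = 11001100110011001100110011001100
  (~d & c) = 00001100000011000000110000001100
  (e & (~d & c)) = 00000100000001000000010000000100
  ((((b | ~c) | ~a) & ((c | e) & ~b)) & (e & (~d & c))) = 00000100000000000000000000000000

((((b | ~c) | ~a) & ((c | e) & ~b)) & (e & (~d & c)))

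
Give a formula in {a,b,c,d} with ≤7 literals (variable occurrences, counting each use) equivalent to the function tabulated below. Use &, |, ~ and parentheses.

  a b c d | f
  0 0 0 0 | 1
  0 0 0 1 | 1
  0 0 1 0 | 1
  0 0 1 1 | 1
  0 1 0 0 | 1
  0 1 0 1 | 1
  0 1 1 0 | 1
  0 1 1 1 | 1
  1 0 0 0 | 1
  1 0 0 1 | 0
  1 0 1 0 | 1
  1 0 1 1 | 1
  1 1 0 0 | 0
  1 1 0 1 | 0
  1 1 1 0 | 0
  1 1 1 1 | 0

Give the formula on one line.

((~a | (c & ~b)) | (~d & ~b))

  ~a = 1111111100000000
  ~b = 1111000011110000
  (c & ~b) = 0011000000110000
  (~a | (c & ~b)) = 1111111100110000
  ~d = 1010101010101010
  (~d & ~b) = 1010000010100000
  ((~a | (c & ~b)) | (~d & ~b)) = 1111111110110000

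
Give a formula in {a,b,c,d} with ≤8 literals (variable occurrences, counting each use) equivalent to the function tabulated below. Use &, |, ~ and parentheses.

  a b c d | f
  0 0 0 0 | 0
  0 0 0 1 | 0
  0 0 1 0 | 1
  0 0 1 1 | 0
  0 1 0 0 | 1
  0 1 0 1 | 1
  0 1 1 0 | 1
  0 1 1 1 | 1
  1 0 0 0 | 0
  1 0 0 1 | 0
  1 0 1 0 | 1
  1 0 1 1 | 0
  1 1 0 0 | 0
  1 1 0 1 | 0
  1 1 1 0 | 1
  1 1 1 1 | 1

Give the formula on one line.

(((~a & (b | a)) | c) & (b | (~d & ~b)))

  ~a = 1111111100000000
  (b | a) = 0000111111111111
  (~a & (b | a)) = 0000111100000000
  ((~a & (b | a)) | c) = 0011111100110011
  ~d = 1010101010101010
  ~b = 1111000011110000
  (~d & ~b) = 1010000010100000
  (b | (~d & ~b)) = 1010111110101111
  (((~a & (b | a)) | c) & (b | (~d & ~b))) = 0010111100100011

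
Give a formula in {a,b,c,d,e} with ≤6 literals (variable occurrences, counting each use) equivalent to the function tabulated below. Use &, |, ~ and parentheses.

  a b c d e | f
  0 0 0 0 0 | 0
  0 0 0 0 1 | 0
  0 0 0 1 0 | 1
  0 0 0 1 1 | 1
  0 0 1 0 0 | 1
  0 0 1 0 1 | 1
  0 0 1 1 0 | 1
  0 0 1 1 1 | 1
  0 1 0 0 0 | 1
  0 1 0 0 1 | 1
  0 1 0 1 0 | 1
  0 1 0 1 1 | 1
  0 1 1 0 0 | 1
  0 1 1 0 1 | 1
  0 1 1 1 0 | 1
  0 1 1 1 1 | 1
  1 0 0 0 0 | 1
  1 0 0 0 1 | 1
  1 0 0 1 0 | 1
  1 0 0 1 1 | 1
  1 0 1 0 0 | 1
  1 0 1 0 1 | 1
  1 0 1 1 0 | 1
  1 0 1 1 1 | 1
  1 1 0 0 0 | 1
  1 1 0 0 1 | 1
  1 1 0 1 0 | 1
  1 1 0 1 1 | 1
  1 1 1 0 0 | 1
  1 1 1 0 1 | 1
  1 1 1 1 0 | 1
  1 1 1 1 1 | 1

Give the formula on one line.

  (a | c) = 00001111000011111111111111111111
  ((a | c) | d) = 00111111001111111111111111111111
  (((a | c) | d) | b) = 00111111111111111111111111111111

(((a | c) | d) | b)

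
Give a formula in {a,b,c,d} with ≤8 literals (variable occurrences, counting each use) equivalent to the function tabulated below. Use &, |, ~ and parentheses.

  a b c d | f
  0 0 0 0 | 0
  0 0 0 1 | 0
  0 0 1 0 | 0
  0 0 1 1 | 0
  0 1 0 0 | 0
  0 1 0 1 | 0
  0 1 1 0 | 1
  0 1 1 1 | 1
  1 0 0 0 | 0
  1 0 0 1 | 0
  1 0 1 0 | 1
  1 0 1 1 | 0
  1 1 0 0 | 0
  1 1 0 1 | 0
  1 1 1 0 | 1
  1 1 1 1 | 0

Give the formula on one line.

  (a | b) = 0000111111111111
  ((a | b) & c) = 0000001100110011
  ~d = 1010101010101010
  ~a = 1111111100000000
  (~d | ~a) = 1111111110101010
  (((a | b) & c) & (~d | ~a)) = 0000001100100010

(((a | b) & c) & (~d | ~a))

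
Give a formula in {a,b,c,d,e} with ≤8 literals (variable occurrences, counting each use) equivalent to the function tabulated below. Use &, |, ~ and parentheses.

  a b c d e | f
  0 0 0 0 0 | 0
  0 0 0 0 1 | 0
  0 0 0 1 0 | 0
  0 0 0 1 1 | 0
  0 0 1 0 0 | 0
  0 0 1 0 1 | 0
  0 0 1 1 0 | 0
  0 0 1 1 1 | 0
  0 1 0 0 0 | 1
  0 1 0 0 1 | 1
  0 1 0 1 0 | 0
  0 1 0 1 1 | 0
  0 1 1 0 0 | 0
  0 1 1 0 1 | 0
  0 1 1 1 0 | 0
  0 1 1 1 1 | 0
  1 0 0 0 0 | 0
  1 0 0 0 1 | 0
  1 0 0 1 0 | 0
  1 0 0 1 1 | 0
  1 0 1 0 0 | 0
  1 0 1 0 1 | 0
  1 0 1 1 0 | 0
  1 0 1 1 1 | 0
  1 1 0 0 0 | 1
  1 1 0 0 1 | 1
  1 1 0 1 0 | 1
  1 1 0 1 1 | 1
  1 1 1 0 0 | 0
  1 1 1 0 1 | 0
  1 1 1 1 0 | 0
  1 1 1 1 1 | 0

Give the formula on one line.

  ~c = 11110000111100001111000011110000
  (~c & b) = 00000000111100000000000011110000
  ~b = 11111111000000001111111100000000
  (~b | a) = 11111111000000001111111111111111
  ~d = 11001100110011001100110011001100
  ~a = 11111111111111110000000000000000
  (~a & c) = 00001111000011110000000000000000
  (~d | (~a & c)) = 11001111110011111100110011001100
  ((~b | a) | (~d | (~a & c))) = 11111111110011111111111111111111
  ((~c & b) & ((~b | a) | (~d | (~a & c)))) = 00000000110000000000000011110000

((~c & b) & ((~b | a) | (~d | (~a & c))))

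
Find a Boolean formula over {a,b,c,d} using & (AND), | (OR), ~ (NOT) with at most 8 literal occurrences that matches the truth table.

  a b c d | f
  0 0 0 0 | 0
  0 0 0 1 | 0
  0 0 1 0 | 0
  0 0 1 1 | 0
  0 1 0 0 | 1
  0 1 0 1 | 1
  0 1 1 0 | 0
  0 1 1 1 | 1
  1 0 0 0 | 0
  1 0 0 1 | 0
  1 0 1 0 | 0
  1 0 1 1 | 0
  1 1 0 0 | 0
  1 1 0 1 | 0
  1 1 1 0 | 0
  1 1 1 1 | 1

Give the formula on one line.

(((d | ~c) & (c | (~a & ~c))) & b)

  ~c = 1100110011001100
  (d | ~c) = 1101110111011101
  ~a = 1111111100000000
  (~a & ~c) = 1100110000000000
  (c | (~a & ~c)) = 1111111100110011
  ((d | ~c) & (c | (~a & ~c))) = 1101110100010001
  (((d | ~c) & (c | (~a & ~c))) & b) = 0000110100000001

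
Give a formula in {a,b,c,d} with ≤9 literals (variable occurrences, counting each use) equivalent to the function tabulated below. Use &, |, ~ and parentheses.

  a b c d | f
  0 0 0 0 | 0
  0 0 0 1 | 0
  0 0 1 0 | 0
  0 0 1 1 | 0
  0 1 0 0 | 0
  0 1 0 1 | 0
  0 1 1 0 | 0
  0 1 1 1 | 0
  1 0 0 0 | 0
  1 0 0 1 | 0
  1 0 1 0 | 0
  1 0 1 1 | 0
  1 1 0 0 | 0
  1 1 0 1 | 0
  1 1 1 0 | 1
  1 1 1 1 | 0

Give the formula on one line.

(~d & (((b | (c & (d | b))) & a) & c))

  ~d = 1010101010101010
  (d | b) = 0101111101011111
  (c & (d | b)) = 0001001100010011
  (b | (c & (d | b))) = 0001111100011111
  ((b | (c & (d | b))) & a) = 0000000000011111
  (((b | (c & (d | b))) & a) & c) = 0000000000010011
  (~d & (((b | (c & (d | b))) & a) & c)) = 0000000000000010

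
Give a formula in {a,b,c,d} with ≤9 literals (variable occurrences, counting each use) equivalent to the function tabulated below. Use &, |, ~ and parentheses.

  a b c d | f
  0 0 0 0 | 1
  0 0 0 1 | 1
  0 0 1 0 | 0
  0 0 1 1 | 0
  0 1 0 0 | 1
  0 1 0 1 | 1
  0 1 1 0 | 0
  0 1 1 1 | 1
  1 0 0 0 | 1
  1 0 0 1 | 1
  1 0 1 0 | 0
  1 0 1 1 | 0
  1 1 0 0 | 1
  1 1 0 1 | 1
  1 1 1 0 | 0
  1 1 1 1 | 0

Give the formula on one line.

(((~c | (b & d)) | (d & a)) & ((~c | d) & (~c | ~a)))

  ~c = 1100110011001100
  (b & d) = 0000010100000101
  (~c | (b & d)) = 1100110111001101
  (d & a) = 0000000001010101
  ((~c | (b & d)) | (d & a)) = 1100110111011101
  (~c | d) = 1101110111011101
  ~a = 1111111100000000
  (~c | ~a) = 1111111111001100
  ((~c | d) & (~c | ~a)) = 1101110111001100
  (((~c | (b & d)) | (d & a)) & ((~c | d) & (~c | ~a))) = 1100110111001100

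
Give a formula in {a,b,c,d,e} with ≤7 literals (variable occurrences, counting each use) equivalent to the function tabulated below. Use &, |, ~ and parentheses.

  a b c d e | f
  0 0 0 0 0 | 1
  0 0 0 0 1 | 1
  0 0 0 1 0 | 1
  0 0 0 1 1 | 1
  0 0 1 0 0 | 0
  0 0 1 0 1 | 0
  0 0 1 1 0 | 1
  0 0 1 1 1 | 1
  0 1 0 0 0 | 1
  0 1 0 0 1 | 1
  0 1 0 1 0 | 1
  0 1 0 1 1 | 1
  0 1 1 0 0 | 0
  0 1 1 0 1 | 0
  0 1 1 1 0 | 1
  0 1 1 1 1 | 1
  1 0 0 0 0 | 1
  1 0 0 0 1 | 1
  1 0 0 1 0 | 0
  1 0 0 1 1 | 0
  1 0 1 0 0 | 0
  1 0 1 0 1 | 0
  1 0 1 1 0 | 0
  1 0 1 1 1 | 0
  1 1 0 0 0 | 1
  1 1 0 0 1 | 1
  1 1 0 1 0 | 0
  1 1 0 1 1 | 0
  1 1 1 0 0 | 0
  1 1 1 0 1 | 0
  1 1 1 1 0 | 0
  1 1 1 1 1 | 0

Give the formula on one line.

((~d & ~c) | (((e & (~e | ~c)) | d) & ~a))

  ~d = 11001100110011001100110011001100
  ~c = 11110000111100001111000011110000
  (~d & ~c) = 11000000110000001100000011000000
  ~e = 10101010101010101010101010101010
  (~e | ~c) = 11111010111110101111101011111010
  (e & (~e | ~c)) = 01010000010100000101000001010000
  ((e & (~e | ~c)) | d) = 01110011011100110111001101110011
  ~a = 11111111111111110000000000000000
  (((e & (~e | ~c)) | d) & ~a) = 01110011011100110000000000000000
  ((~d & ~c) | (((e & (~e | ~c)) | d) & ~a)) = 11110011111100111100000011000000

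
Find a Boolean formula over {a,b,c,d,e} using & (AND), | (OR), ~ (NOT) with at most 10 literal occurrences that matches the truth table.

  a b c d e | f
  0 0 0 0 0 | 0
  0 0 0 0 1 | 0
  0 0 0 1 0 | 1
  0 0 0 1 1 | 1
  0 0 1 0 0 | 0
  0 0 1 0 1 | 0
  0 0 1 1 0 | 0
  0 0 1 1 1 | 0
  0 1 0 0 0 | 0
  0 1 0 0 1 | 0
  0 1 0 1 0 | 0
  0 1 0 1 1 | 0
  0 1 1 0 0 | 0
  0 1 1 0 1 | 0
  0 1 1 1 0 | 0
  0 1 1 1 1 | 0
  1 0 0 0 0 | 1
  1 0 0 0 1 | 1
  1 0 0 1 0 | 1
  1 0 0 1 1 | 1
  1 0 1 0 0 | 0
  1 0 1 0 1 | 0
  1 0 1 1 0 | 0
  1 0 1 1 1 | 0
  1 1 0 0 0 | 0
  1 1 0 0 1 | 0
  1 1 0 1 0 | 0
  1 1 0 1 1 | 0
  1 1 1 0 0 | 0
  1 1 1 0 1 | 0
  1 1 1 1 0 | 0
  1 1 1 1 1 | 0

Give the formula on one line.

  ~c = 11110000111100001111000011110000
  ~b = 11111111000000001111111100000000
  (~c & ~b) = 11110000000000001111000000000000
  (a | d) = 00110011001100111111111111111111
  (d | b) = 00110011111111110011001111111111
  ((a | d) | (d | b)) = 00110011111111111111111111111111
  (~b & ((a | d) | (d | b))) = 00110011000000001111111100000000
  ((~c & ~b) & (~b & ((a | d) | (d | b)))) = 00110000000000001111000000000000

((~c & ~b) & (~b & ((a | d) | (d | b))))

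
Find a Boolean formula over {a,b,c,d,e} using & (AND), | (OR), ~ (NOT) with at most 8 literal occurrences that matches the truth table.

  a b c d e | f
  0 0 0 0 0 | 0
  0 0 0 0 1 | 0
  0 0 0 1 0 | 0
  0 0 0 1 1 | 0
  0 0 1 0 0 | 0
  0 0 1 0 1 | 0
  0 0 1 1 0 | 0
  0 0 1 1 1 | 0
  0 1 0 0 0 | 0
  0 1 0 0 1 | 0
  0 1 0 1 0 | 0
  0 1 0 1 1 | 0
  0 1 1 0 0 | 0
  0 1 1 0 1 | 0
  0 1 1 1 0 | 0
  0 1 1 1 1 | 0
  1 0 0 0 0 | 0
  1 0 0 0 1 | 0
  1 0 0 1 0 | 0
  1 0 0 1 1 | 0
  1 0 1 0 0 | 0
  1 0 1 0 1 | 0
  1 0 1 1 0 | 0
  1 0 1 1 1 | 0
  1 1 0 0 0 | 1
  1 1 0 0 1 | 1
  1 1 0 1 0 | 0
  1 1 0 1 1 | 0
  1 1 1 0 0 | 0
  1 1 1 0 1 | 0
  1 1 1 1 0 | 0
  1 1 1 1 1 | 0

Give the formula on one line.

  (b & a) = 00000000000000000000000011111111
  ~d = 11001100110011001100110011001100
  (b & ~d) = 00000000110011000000000011001100
  ~c = 11110000111100001111000011110000
  ((b & ~d) & ~c) = 00000000110000000000000011000000
  ((b & a) & ((b & ~d) & ~c)) = 00000000000000000000000011000000

((b & a) & ((b & ~d) & ~c))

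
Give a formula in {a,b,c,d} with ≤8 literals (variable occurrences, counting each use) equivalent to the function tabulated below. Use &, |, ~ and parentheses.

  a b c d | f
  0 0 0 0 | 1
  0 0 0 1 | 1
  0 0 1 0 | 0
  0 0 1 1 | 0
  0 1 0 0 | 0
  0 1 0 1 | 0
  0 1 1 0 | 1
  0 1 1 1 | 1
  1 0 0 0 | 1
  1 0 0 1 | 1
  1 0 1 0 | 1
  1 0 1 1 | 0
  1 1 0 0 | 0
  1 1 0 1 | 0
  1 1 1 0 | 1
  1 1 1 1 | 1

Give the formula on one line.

((b & c) | (((~b & ~c) | ((~c | a) & ~d)) & ~b))

  (b & c) = 0000001100000011
  ~b = 1111000011110000
  ~c = 1100110011001100
  (~b & ~c) = 1100000011000000
  (~c | a) = 1100110011111111
  ~d = 1010101010101010
  ((~c | a) & ~d) = 1000100010101010
  ((~b & ~c) | ((~c | a) & ~d)) = 1100100011101010
  (((~b & ~c) | ((~c | a) & ~d)) & ~b) = 1100000011100000
  ((b & c) | (((~b & ~c) | ((~c | a) & ~d)) & ~b)) = 1100001111100011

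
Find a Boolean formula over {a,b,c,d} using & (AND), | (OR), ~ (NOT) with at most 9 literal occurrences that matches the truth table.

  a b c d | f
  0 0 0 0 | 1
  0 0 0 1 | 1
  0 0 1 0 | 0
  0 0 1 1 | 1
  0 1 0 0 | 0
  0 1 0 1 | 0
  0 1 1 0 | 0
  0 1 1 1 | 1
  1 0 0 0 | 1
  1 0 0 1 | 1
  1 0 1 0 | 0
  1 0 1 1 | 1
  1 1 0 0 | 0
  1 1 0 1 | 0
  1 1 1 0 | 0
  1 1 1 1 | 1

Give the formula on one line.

  (c & b) = 0000001100000011
  ~b = 1111000011110000
  ((c & b) | ~b) = 1111001111110011
  (b | a) = 0000111111111111
  (((c & b) | ~b) & (b | a)) = 0000001111110011
  ((((c & b) | ~b) & (b | a)) | ~b) = 1111001111110011
  ~c = 1100110011001100
  (~c & ~b) = 1100000011000000
  ((~c & ~b) | d) = 1101010111010101
  (((((c & b) | ~b) & (b | a)) | ~b) & ((~c & ~b) | d)) = 1101000111010001

(((((c & b) | ~b) & (b | a)) | ~b) & ((~c & ~b) | d))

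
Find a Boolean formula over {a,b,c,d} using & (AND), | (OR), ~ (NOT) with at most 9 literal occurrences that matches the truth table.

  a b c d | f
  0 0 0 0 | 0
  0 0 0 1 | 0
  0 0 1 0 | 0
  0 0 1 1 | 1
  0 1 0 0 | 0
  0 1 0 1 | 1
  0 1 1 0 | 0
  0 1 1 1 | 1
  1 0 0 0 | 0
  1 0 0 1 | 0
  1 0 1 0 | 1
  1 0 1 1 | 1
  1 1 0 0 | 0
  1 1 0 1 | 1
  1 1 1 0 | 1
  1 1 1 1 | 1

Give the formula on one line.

((((((~b & ~a) & d) | ~c) | a) & c) | (b & d))

  ~b = 1111000011110000
  ~a = 1111111100000000
  (~b & ~a) = 1111000000000000
  ((~b & ~a) & d) = 0101000000000000
  ~c = 1100110011001100
  (((~b & ~a) & d) | ~c) = 1101110011001100
  ((((~b & ~a) & d) | ~c) | a) = 1101110011111111
  (((((~b & ~a) & d) | ~c) | a) & c) = 0001000000110011
  (b & d) = 0000010100000101
  ((((((~b & ~a) & d) | ~c) | a) & c) | (b & d)) = 0001010100110111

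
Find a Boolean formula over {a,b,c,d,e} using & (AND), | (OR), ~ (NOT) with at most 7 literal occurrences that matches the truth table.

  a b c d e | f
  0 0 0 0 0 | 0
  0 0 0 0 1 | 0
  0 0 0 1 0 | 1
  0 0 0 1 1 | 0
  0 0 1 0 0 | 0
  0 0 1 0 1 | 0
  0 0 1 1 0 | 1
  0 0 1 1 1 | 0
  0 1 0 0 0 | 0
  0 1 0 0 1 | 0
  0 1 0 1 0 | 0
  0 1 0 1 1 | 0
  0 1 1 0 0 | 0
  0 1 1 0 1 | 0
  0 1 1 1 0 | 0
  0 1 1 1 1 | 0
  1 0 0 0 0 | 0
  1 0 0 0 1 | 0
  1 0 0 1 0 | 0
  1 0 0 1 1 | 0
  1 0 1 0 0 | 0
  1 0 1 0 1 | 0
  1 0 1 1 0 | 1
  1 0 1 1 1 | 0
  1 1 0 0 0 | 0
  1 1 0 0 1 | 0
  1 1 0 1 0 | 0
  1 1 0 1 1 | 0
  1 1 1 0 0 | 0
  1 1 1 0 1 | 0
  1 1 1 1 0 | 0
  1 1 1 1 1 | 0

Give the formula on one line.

((~a | c) & (~b & (~e & d)))

  ~a = 11111111111111110000000000000000
  (~a | c) = 11111111111111110000111100001111
  ~b = 11111111000000001111111100000000
  ~e = 10101010101010101010101010101010
  (~e & d) = 00100010001000100010001000100010
  (~b & (~e & d)) = 00100010000000000010001000000000
  ((~a | c) & (~b & (~e & d))) = 00100010000000000000001000000000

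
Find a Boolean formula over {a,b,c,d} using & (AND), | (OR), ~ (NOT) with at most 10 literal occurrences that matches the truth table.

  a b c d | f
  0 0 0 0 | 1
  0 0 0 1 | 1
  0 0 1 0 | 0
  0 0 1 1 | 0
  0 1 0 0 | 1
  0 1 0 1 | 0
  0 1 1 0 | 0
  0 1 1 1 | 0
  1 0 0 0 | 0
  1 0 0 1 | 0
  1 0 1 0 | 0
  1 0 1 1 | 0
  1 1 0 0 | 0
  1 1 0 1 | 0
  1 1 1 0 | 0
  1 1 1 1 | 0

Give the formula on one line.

((((d | a) & (~b | a)) | (~d | c)) & (~c & ~a))

  (d | a) = 0101010111111111
  ~b = 1111000011110000
  (~b | a) = 1111000011111111
  ((d | a) & (~b | a)) = 0101000011111111
  ~d = 1010101010101010
  (~d | c) = 1011101110111011
  (((d | a) & (~b | a)) | (~d | c)) = 1111101111111111
  ~c = 1100110011001100
  ~a = 1111111100000000
  (~c & ~a) = 1100110000000000
  ((((d | a) & (~b | a)) | (~d | c)) & (~c & ~a)) = 1100100000000000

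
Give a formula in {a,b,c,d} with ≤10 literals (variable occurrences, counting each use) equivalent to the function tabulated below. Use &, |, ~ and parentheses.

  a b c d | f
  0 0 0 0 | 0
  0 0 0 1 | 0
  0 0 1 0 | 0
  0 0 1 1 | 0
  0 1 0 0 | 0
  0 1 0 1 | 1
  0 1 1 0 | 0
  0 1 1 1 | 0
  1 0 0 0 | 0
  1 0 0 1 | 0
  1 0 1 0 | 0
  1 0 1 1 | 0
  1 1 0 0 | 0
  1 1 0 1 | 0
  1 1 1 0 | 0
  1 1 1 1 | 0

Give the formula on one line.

(((b & d) & ~c) & ((d & (~a | c)) | ~a))

  (b & d) = 0000010100000101
  ~c = 1100110011001100
  ((b & d) & ~c) = 0000010000000100
  ~a = 1111111100000000
  (~a | c) = 1111111100110011
  (d & (~a | c)) = 0101010100010001
  ((d & (~a | c)) | ~a) = 1111111100010001
  (((b & d) & ~c) & ((d & (~a | c)) | ~a)) = 0000010000000000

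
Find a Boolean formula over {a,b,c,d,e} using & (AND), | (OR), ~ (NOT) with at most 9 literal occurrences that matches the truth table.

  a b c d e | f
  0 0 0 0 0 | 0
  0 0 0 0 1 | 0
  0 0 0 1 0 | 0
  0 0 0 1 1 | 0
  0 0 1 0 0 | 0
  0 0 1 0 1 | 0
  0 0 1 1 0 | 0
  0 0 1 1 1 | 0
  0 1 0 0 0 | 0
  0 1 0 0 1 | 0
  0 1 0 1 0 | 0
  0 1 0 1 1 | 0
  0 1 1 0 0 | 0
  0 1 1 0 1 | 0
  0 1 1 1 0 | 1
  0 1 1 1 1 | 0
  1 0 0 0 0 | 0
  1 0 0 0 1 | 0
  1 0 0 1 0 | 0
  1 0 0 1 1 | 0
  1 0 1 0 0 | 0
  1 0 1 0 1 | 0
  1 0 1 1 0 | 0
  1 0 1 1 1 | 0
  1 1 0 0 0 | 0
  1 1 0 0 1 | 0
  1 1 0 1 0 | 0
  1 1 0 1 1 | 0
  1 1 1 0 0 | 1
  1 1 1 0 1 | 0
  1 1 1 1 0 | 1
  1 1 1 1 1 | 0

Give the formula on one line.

  ~e = 10101010101010101010101010101010
  (~e & c) = 00001010000010100000101000001010
  (b & (~e & c)) = 00000000000010100000000000001010
  (~e | b) = 10101010111111111010101011111111
  (a & (~e | b)) = 00000000000000001010101011111111
  (d | (a & (~e | b))) = 00110011001100111011101111111111
  ~b = 11111111000000001111111100000000
  (a & ~b) = 00000000000000001111111100000000
  ((d | (a & (~e | b))) | (a & ~b)) = 00110011001100111111111111111111
  ((b & (~e & c)) & ((d | (a & (~e | b))) | (a & ~b))) = 00000000000000100000000000001010

((b & (~e & c)) & ((d | (a & (~e | b))) | (a & ~b)))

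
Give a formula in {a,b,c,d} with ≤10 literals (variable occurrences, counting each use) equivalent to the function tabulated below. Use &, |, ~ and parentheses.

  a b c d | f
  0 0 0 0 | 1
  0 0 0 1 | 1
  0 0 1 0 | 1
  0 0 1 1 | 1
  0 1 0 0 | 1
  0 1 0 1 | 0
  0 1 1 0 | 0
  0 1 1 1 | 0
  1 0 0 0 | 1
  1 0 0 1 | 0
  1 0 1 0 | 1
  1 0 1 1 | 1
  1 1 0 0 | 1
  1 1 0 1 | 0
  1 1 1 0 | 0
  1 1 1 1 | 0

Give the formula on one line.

(((~c & ~d) | (c & ~b)) | ((~a | ~d) & (~b & d)))

  ~c = 1100110011001100
  ~d = 1010101010101010
  (~c & ~d) = 1000100010001000
  ~b = 1111000011110000
  (c & ~b) = 0011000000110000
  ((~c & ~d) | (c & ~b)) = 1011100010111000
  ~a = 1111111100000000
  (~a | ~d) = 1111111110101010
  (~b & d) = 0101000001010000
  ((~a | ~d) & (~b & d)) = 0101000000000000
  (((~c & ~d) | (c & ~b)) | ((~a | ~d) & (~b & d))) = 1111100010111000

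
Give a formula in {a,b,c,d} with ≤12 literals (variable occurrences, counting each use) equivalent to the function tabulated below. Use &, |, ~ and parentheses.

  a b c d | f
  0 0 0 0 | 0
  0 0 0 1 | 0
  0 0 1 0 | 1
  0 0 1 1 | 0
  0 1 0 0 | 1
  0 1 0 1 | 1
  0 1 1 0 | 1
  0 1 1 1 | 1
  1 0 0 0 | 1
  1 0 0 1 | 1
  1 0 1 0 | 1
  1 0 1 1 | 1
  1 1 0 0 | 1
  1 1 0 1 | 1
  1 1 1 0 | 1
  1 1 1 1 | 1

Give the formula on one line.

(((c | a) & ((~a | d) & ((~d | ~c) | a))) | (a | b))

  (c | a) = 0011001111111111
  ~a = 1111111100000000
  (~a | d) = 1111111101010101
  ~d = 1010101010101010
  ~c = 1100110011001100
  (~d | ~c) = 1110111011101110
  ((~d | ~c) | a) = 1110111011111111
  ((~a | d) & ((~d | ~c) | a)) = 1110111001010101
  ((c | a) & ((~a | d) & ((~d | ~c) | a))) = 0010001001010101
  (a | b) = 0000111111111111
  (((c | a) & ((~a | d) & ((~d | ~c) | a))) | (a | b)) = 0010111111111111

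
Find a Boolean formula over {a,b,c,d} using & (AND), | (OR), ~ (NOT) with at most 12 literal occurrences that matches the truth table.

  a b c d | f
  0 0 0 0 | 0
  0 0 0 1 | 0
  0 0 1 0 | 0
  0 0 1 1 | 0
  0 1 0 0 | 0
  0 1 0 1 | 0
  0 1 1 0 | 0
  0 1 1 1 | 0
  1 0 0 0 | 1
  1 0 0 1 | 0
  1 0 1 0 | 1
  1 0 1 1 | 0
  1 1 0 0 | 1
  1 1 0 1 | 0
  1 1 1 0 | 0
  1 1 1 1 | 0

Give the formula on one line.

  ~d = 1010101010101010
  (~d & a) = 0000000010101010
  ~b = 1111000011110000
  ~c = 1100110011001100
  (~c | d) = 1101110111011101
  (~b & c) = 0011000000110000
  ((~b & c) & d) = 0001000000010000
  (~d | ((~b & c) & d)) = 1011101010111010
  ((~c | d) & (~d | ((~b & c) & d))) = 1001100010011000
  (~b | ((~c | d) & (~d | ((~b & c) & d)))) = 1111100011111000
  ((~d & a) & (~b | ((~c | d) & (~d | ((~b & c) & d))))) = 0000000010101000

((~d & a) & (~b | ((~c | d) & (~d | ((~b & c) & d)))))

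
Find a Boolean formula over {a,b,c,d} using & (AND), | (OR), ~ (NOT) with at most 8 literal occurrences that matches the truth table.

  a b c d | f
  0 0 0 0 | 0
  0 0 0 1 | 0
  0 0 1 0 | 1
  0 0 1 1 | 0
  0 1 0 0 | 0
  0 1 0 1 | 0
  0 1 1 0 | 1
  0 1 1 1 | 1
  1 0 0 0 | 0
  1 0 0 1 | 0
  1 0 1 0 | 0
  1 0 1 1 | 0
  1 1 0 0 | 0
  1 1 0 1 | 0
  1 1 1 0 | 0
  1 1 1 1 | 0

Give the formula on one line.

((~d | (b & d)) & (c & (~c | ~a)))

  ~d = 1010101010101010
  (b & d) = 0000010100000101
  (~d | (b & d)) = 1010111110101111
  ~c = 1100110011001100
  ~a = 1111111100000000
  (~c | ~a) = 1111111111001100
  (c & (~c | ~a)) = 0011001100000000
  ((~d | (b & d)) & (c & (~c | ~a))) = 0010001100000000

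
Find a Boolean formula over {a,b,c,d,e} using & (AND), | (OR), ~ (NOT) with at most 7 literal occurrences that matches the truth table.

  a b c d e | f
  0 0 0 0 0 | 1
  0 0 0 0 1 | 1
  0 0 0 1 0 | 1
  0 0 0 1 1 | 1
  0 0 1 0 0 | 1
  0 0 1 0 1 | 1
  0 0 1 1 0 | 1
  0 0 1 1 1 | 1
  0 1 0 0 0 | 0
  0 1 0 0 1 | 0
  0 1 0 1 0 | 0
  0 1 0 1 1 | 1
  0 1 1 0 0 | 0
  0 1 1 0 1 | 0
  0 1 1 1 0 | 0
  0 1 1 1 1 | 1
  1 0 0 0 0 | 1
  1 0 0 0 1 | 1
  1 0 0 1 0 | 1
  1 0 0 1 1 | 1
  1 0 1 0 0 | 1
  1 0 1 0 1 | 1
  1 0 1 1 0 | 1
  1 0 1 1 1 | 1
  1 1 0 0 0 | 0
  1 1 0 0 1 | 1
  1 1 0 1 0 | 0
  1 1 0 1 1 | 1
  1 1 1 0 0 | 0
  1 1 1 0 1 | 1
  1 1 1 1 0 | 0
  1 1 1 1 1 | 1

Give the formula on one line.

  (a | d) = 00110011001100111111111111111111
  ((a | d) & b) = 00000000001100110000000011111111
  (e & ((a | d) & b)) = 00000000000100010000000001010101
  ~b = 11111111000000001111111100000000
  ((e & ((a | d) & b)) | ~b) = 11111111000100011111111101010101

((e & ((a | d) & b)) | ~b)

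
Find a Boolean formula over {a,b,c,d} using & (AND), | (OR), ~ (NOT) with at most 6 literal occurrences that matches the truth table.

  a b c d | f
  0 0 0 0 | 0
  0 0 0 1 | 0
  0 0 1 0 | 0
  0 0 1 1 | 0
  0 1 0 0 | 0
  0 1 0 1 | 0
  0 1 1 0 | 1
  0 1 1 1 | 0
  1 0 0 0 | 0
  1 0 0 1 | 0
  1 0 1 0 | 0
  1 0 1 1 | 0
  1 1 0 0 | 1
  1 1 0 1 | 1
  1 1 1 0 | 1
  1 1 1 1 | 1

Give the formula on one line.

(b & ((~b | (~d & (d | c))) | a))

  ~b = 1111000011110000
  ~d = 1010101010101010
  (d | c) = 0111011101110111
  (~d & (d | c)) = 0010001000100010
  (~b | (~d & (d | c))) = 1111001011110010
  ((~b | (~d & (d | c))) | a) = 1111001011111111
  (b & ((~b | (~d & (d | c))) | a)) = 0000001000001111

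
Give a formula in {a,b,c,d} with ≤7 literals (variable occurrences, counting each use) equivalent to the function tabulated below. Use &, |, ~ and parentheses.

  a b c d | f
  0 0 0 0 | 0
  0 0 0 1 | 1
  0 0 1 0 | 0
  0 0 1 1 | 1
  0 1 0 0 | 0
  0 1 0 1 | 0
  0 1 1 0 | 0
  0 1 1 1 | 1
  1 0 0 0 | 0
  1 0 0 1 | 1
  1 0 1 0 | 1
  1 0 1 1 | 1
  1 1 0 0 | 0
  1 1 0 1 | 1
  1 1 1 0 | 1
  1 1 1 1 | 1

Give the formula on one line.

  (a & c) = 0000000000110011
  (d | (a & c)) = 0101010101110111
  (d & c) = 0001000100010001
  (a | (d & c)) = 0001000111111111
  ~b = 1111000011110000
  ((a | (d & c)) | ~b) = 1111000111111111
  ((d | (a & c)) & ((a | (d & c)) | ~b)) = 0101000101110111

((d | (a & c)) & ((a | (d & c)) | ~b))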